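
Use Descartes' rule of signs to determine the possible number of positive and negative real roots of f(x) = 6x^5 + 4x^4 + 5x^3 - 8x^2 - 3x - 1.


Descartes' rule of signs:

For positive roots, count sign changes in f(x) = 6x^5 + 4x^4 + 5x^3 - 8x^2 - 3x - 1:
Signs of coefficients: +, +, +, -, -, -
Number of sign changes: 1
Possible positive real roots: 1

For negative roots, examine f(-x) = -6x^5 + 4x^4 - 5x^3 - 8x^2 + 3x - 1:
Signs of coefficients: -, +, -, -, +, -
Number of sign changes: 4
Possible negative real roots: 4, 2, 0

Positive roots: 1; Negative roots: 4 or 2 or 0


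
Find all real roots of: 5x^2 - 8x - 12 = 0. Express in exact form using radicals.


Using the quadratic formula: x = (-b ± sqrt(b^2 - 4ac)) / (2a)
Here a = 5, b = -8, c = -12
Discriminant = b^2 - 4ac = (-8)^2 - 4(5)(-12) = 64 + 240 = 304
Since discriminant = 304 > 0, there are two real roots.
x = (8 ± 4*sqrt(19)) / 10
Simplifying: x = (4 ± 2*sqrt(19)) / 5
Numerically: x ≈ 2.5436 or x ≈ -0.9436

x = (4 + 2*sqrt(19)) / 5 or x = (4 - 2*sqrt(19)) / 5


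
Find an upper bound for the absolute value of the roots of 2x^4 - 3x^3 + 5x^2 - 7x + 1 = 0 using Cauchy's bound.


Cauchy's bound: all roots r satisfy |r| <= 1 + max(|a_i/a_n|) for i = 0,...,n-1
where a_n is the leading coefficient.

Coefficients: [2, -3, 5, -7, 1]
Leading coefficient a_n = 2
Ratios |a_i/a_n|: 3/2, 5/2, 7/2, 1/2
Maximum ratio: 7/2
Cauchy's bound: |r| <= 1 + 7/2 = 9/2

Upper bound = 9/2


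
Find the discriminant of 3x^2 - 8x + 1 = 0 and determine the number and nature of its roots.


For ax^2 + bx + c = 0, discriminant D = b^2 - 4ac
Here a = 3, b = -8, c = 1
D = (-8)^2 - 4(3)(1) = 64 - 12 = 52

D = 52 > 0 but not a perfect square
The equation has 2 distinct real irrational roots.

Discriminant = 52, 2 distinct real irrational roots


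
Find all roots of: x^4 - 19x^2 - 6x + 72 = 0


Let p(x) = x^4 - 19x^2 - 6x + 72. By the rational root theorem (leading coefficient 1), any rational root is an integer divisor of 72: try ±1, ±2, ... in turn.
Test x = 1: value = 48 ≠ 0.
Test x = -1: value = 60 ≠ 0.
Test x = 2: value = 0 ✓, so (x - 2) is a factor.
Synthetic division by (x - 2): bring down 1; 1(2) + 0 = 2; 2(2) - 19 = -15; (-15)(2) - 6 = -36; (-36)(2) + 72 = 0 → quotient x^3 + 2x^2 - 15x - 36, remainder 0.
Continue with the quotient x^3 + 2x^2 - 15x - 36 (candidates must divide 36; re-test x = 2 first in case it repeats).
Test x = 2: value = -50 ≠ 0.
Test x = -2: value = -6 ≠ 0.
Test x = 3: value = -36 ≠ 0.
Test x = -3: value = 0 ✓, so (x + 3) is a factor.
Synthetic division by (x + 3): bring down 1; 1(-3) + 2 = -1; (-1)(-3) - 15 = -12; (-12)(-3) - 36 = 0 → quotient x^2 - x - 12, remainder 0.
Solve the quadratic x^2 - x - 12 = 0: discriminant = (-1)^2 - 4(1)(-12) = 1 + 48 = 49.
sqrt(49) = 7, so x = (1 ± 7)/2: x = 4 or x = -3.
Collecting all roots found:

x = -3 (multiplicity 2), x = 2, x = 4


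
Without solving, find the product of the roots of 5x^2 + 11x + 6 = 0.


By Vieta's formulas for ax^2 + bx + c = 0:
  Sum of roots = -b/a
  Product of roots = c/a

Here a = 5, b = 11, c = 6
Sum = -(11)/5 = -11/5
Product = 6/5 = 6/5

Product = 6/5


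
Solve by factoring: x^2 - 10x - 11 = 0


We need two numbers that multiply to -11 and add to -10.
Those numbers are -11 and 1 (since (-11) * 1 = -11 and (-11) + 1 = -10).
So x^2 - 10x - 11 = (x - 11)(x + 1) = 0
Setting each factor to zero: x = 11 or x = -1

x = -1, x = 11


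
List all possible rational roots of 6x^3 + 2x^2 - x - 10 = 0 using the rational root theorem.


Rational root theorem: possible roots are ±p/q where:
  p divides the constant term (-10): p ∈ {1, 2, 5, 10}
  q divides the leading coefficient (6): q ∈ {1, 2, 3, 6}

All possible rational roots: -10, -5, -10/3, -5/2, -2, -5/3, -1, -5/6, -2/3, -1/2, -1/3, -1/6, 1/6, 1/3, 1/2, 2/3, 5/6, 1, 5/3, 2, 5/2, 10/3, 5, 10

-10, -5, -10/3, -5/2, -2, -5/3, -1, -5/6, -2/3, -1/2, -1/3, -1/6, 1/6, 1/3, 1/2, 2/3, 5/6, 1, 5/3, 2, 5/2, 10/3, 5, 10


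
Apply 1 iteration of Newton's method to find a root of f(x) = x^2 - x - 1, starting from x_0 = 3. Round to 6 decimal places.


Newton's method: x_(n+1) = x_n - f(x_n)/f'(x_n)
f(x) = x^2 - x - 1
f'(x) = 2x - 1

Iteration 1:
  f(3.000000) = 5.000000
  f'(3.000000) = 5.000000
  x_1 = 3.000000 - (5.000000)/(5.000000) = 2.000000

x_1 = 2.000000


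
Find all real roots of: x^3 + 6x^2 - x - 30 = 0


Let p(x) = x^3 + 6x^2 - x - 30. By the rational root theorem (leading coefficient 1), any rational root is an integer divisor of 30: try ±1, ±2, ... in turn.
Test x = 1: value = -24 ≠ 0.
Test x = -1: value = -24 ≠ 0.
Test x = 2: value = 0 ✓, so (x - 2) is a factor.
Synthetic division by (x - 2): bring down 1; 1(2) + 6 = 8; 8(2) - 1 = 15; 15(2) - 30 = 0 → quotient x^2 + 8x + 15, remainder 0.
Solve the quadratic x^2 + 8x + 15 = 0: discriminant = 8^2 - 4(1)(15) = 64 - 60 = 4.
sqrt(4) = 2, so x = (-8 ± 2)/2: x = -3 or x = -5.

x = -5, x = -3, x = 2


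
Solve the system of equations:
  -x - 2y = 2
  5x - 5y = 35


Using Cramer's rule:
Determinant D = (-1)(-5) - (5)(-2) = 5 + 10 = 15
Dx = (2)(-5) - (35)(-2) = -10 + 70 = 60
Dy = (-1)(35) - (5)(2) = -35 - 10 = -45
x = Dx/D = 60/15 = 4
y = Dy/D = -45/15 = -3

x = 4, y = -3


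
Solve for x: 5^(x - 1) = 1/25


Express both sides with the same base.
1/25 = 5^(-2)
Since the bases match, equate exponents: x - 1 = -2
So x = -2 - (-1) = -1

x = -1


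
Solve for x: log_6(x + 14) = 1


Convert to exponential form: x + 14 = 6^1 = 6
x = 6 - 14 = -8
Check: log_6(-8 + 14) = log_6(6) = log_6(6) = 1 ✓

x = -8


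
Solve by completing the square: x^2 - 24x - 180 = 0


Start: x^2 - 24x - 180 = 0
Move constant: x^2 - 24x = 180
Half of -24 is -12, squared is 144
Add 144 to both sides: x^2 - 24x + 144 = 324
(x - 12)^2 = 324
x - 12 = ±18
x = 12 + 18 = 30 or x = 12 - 18 = -6

x = -6, x = 30


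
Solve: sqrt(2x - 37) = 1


Square both sides: 2x - 37 = 1^2 = 1
2x = 1 + 37 = 38
x = 19
Check: sqrt(2*19 - 37) = sqrt(1) = 1 ✓

x = 19


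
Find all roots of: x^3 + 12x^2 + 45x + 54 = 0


Let p(x) = x^3 + 12x^2 + 45x + 54. By the rational root theorem (leading coefficient 1), any rational root is an integer divisor of 54: try ±1, ±2, ... in turn.
Test x = 1: value = 112 ≠ 0.
Test x = -1: value = 20 ≠ 0.
Test x = 2: value = 200 ≠ 0.
Test x = -2: value = 4 ≠ 0.
Test x = 3: value = 324 ≠ 0.
Test x = -3: value = 0 ✓, so (x + 3) is a factor.
Synthetic division by (x + 3): bring down 1; 1(-3) + 12 = 9; 9(-3) + 45 = 18; 18(-3) + 54 = 0 → quotient x^2 + 9x + 18, remainder 0.
Solve the quadratic x^2 + 9x + 18 = 0: discriminant = 9^2 - 4(1)(18) = 81 - 72 = 9.
sqrt(9) = 3, so x = (-9 ± 3)/2: x = -3 or x = -6.
Collecting all roots found:

x = -6, x = -3 (multiplicity 2)


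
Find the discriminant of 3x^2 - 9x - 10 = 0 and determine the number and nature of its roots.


For ax^2 + bx + c = 0, discriminant D = b^2 - 4ac
Here a = 3, b = -9, c = -10
D = (-9)^2 - 4(3)(-10) = 81 + 120 = 201

D = 201 > 0 but not a perfect square
The equation has 2 distinct real irrational roots.

Discriminant = 201, 2 distinct real irrational roots


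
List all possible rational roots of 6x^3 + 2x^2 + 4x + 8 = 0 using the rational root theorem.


Rational root theorem: possible roots are ±p/q where:
  p divides the constant term (8): p ∈ {1, 2, 4, 8}
  q divides the leading coefficient (6): q ∈ {1, 2, 3, 6}

All possible rational roots: -8, -4, -8/3, -2, -4/3, -1, -2/3, -1/2, -1/3, -1/6, 1/6, 1/3, 1/2, 2/3, 1, 4/3, 2, 8/3, 4, 8

-8, -4, -8/3, -2, -4/3, -1, -2/3, -1/2, -1/3, -1/6, 1/6, 1/3, 1/2, 2/3, 1, 4/3, 2, 8/3, 4, 8


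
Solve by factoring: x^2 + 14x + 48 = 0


We need two numbers that multiply to 48 and add to 14.
Those numbers are 6 and 8 (since 6 * 8 = 48 and 6 + 8 = 14).
So x^2 + 14x + 48 = (x + 6)(x + 8) = 0
Setting each factor to zero: x = -6 or x = -8

x = -8, x = -6


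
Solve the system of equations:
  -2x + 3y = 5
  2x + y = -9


Using Cramer's rule:
Determinant D = (-2)(1) - (2)(3) = -2 - 6 = -8
Dx = (5)(1) - (-9)(3) = 5 + 27 = 32
Dy = (-2)(-9) - (2)(5) = 18 - 10 = 8
x = Dx/D = 32/-8 = -4
y = Dy/D = 8/-8 = -1

x = -4, y = -1


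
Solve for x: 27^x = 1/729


Express both sides with the same base.
1/729 = 27^(-2)
Since the bases match: x = -2

x = -2


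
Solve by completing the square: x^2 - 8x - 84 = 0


Start: x^2 - 8x - 84 = 0
Move constant: x^2 - 8x = 84
Half of -8 is -4, squared is 16
Add 16 to both sides: x^2 - 8x + 16 = 100
(x - 4)^2 = 100
x - 4 = ±10
x = 4 + 10 = 14 or x = 4 - 10 = -6

x = -6, x = 14


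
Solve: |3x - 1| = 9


An absolute value equation |expr| = 9 gives two cases:
Case 1: 3x - 1 = 9
  3x = 10, so x = 10/3
Case 2: 3x - 1 = -9
  3x = -8, so x = -8/3

x = -8/3, x = 10/3


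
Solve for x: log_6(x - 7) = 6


Convert to exponential form: x - 7 = 6^6 = 46656
x = 46656 + 7 = 46663
Check: log_6(46663 - 7) = log_6(46656) = log_6(46656) = 6 ✓

x = 46663


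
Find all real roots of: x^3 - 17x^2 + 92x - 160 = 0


Let p(x) = x^3 - 17x^2 + 92x - 160. By the rational root theorem (leading coefficient 1), any rational root is an integer divisor of 160: try ±1, ±2, ... in turn.
Test x = 1: value = -84 ≠ 0.
Test x = -1: value = -270 ≠ 0.
Test x = 2: value = -36 ≠ 0.
Test x = -2: value = -420 ≠ 0.
Test x = 4: value = 0 ✓, so (x - 4) is a factor.
Synthetic division by (x - 4): bring down 1; 1(4) - 17 = -13; (-13)(4) + 92 = 40; 40(4) - 160 = 0 → quotient x^2 - 13x + 40, remainder 0.
Solve the quadratic x^2 - 13x + 40 = 0: discriminant = (-13)^2 - 4(1)(40) = 169 - 160 = 9.
sqrt(9) = 3, so x = (13 ± 3)/2: x = 8 or x = 5.

x = 4, x = 5, x = 8


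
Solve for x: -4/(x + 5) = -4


Multiply both sides by (x + 5): -4 = -4(x + 5)
Distribute: -4 = -4x - 20
-4x = -4 + 20 = 16
x = -4

x = -4


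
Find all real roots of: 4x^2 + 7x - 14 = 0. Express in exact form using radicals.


Using the quadratic formula: x = (-b ± sqrt(b^2 - 4ac)) / (2a)
Here a = 4, b = 7, c = -14
Discriminant = b^2 - 4ac = 7^2 - 4(4)(-14) = 49 + 224 = 273
Since discriminant = 273 > 0, there are two real roots.
x = (-7 ± sqrt(273)) / 8
Numerically: x ≈ 1.1903 or x ≈ -2.9403

x = (-7 + sqrt(273)) / 8 or x = (-7 - sqrt(273)) / 8


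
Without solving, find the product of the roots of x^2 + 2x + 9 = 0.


By Vieta's formulas for ax^2 + bx + c = 0:
  Sum of roots = -b/a
  Product of roots = c/a

Here a = 1, b = 2, c = 9
Sum = -(2)/1 = -2
Product = 9/1 = 9

Product = 9


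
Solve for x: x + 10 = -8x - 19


Starting with: x + 10 = -8x - 19
Move all x terms to left: (1 + 8)x = -19 - 10
Simplify: 9x = -29
Divide both sides by 9: x = -29/9

x = -29/9


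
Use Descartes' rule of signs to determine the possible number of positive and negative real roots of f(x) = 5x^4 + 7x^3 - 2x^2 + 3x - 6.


Descartes' rule of signs:

For positive roots, count sign changes in f(x) = 5x^4 + 7x^3 - 2x^2 + 3x - 6:
Signs of coefficients: +, +, -, +, -
Number of sign changes: 3
Possible positive real roots: 3, 1

For negative roots, examine f(-x) = 5x^4 - 7x^3 - 2x^2 - 3x - 6:
Signs of coefficients: +, -, -, -, -
Number of sign changes: 1
Possible negative real roots: 1

Positive roots: 3 or 1; Negative roots: 1


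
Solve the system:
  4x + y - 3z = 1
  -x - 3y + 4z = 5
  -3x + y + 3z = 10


Using Cramer's rule. Expand each determinant along the first row.
D  = 4*[(-3)*3 - 4*1] - 1*[(-1)*3 - 4*(-3)] + (-3)*[(-1)*1 - (-3)*(-3)]
  = 4*(-13) - 1*(9) + (-3)*(-10) = -31
Dx = 1*[(-3)*3 - 4*1] - 1*[5*3 - 4*10] + (-3)*[5*1 - (-3)*10]
  = 1*(-13) - 1*(-25) + (-3)*(35) = -93
Dy = 4*[5*3 - 4*10] - 1*[(-1)*3 - 4*(-3)] + (-3)*[(-1)*10 - 5*(-3)]
  = 4*(-25) - 1*(9) + (-3)*(5) = -124
Dz = 4*[(-3)*10 - 5*1] - 1*[(-1)*10 - 5*(-3)] + 1*[(-1)*1 - (-3)*(-3)]
  = 4*(-35) - 1*(5) + 1*(-10) = -155
x = Dx/D = -93/-31 = 3, y = Dy/D = -124/-31 = 4, z = Dz/D = -155/-31 = 5
Check eq1: (4)(3) + (1)(4) + (-3)(5) = 1 = 1 ✓
Check eq2: (-1)(3) + (-3)(4) + (4)(5) = 5 = 5 ✓
Check eq3: (-3)(3) + (1)(4) + (3)(5) = 10 = 10 ✓

x = 3, y = 4, z = 5


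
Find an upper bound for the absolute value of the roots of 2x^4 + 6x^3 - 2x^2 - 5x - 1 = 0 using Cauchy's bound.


Cauchy's bound: all roots r satisfy |r| <= 1 + max(|a_i/a_n|) for i = 0,...,n-1
where a_n is the leading coefficient.

Coefficients: [2, 6, -2, -5, -1]
Leading coefficient a_n = 2
Ratios |a_i/a_n|: 3, 1, 5/2, 1/2
Maximum ratio: 3
Cauchy's bound: |r| <= 1 + 3 = 4

Upper bound = 4


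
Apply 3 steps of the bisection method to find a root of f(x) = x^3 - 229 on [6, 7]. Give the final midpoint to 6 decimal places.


f(x) = x^3 - 229
f(6) = -13 < 0
f(7) = 114 > 0

Step 1: midpoint = (6.000000 + 7.000000)/2 = 6.500000
  f(6.500000) = 45.625000
  f(mid) > 0, so root is in [6.000000, 6.500000]

Step 2: midpoint = (6.000000 + 6.500000)/2 = 6.250000
  f(6.250000) = 15.140625
  f(mid) > 0, so root is in [6.000000, 6.250000]

Step 3: midpoint = (6.000000 + 6.250000)/2 = 6.125000
  f(6.125000) = 0.783203
  f(mid) > 0, so root is in [6.000000, 6.125000]

midpoint = 6.125000


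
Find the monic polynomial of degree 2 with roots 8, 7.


A monic polynomial with roots 8, 7 is:
p(x) = (x - 8)(x - 7)
After multiplying by (x - 8): x - 8
After multiplying by (x - 7): x^2 - 15x + 56

x^2 - 15x + 56


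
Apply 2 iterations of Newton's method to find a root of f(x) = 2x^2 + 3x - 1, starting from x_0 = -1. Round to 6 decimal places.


Newton's method: x_(n+1) = x_n - f(x_n)/f'(x_n)
f(x) = 2x^2 + 3x - 1
f'(x) = 4x + 3

Iteration 1:
  f(-1.000000) = -2.000000
  f'(-1.000000) = -1.000000
  x_1 = -1.000000 - (-2.000000)/(-1.000000) = -3.000000

Iteration 2:
  f(-3.000000) = 8.000000
  f'(-3.000000) = -9.000000
  x_2 = -3.000000 - (8.000000)/(-9.000000) = -2.111111

x_2 = -2.111111


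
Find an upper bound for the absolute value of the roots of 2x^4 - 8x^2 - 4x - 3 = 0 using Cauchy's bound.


Cauchy's bound: all roots r satisfy |r| <= 1 + max(|a_i/a_n|) for i = 0,...,n-1
where a_n is the leading coefficient.

Coefficients: [2, 0, -8, -4, -3]
Leading coefficient a_n = 2
Ratios |a_i/a_n|: 0, 4, 2, 3/2
Maximum ratio: 4
Cauchy's bound: |r| <= 1 + 4 = 5

Upper bound = 5


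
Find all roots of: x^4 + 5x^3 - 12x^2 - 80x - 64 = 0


Let p(x) = x^4 + 5x^3 - 12x^2 - 80x - 64. By the rational root theorem (leading coefficient 1), any rational root is an integer divisor of 64: try ±1, ±2, ... in turn.
Test x = 1: value = -150 ≠ 0.
Test x = -1: value = 0 ✓, so (x + 1) is a factor.
Synthetic division by (x + 1): bring down 1; 1(-1) + 5 = 4; 4(-1) - 12 = -16; (-16)(-1) - 80 = -64; (-64)(-1) - 64 = 0 → quotient x^3 + 4x^2 - 16x - 64, remainder 0.
Continue with the quotient x^3 + 4x^2 - 16x - 64 (candidates must divide 64; re-test x = -1 first in case it repeats).
Test x = -1: value = -45 ≠ 0.
Test x = 2: value = -72 ≠ 0.
Test x = -2: value = -24 ≠ 0.
Test x = 4: value = 0 ✓, so (x - 4) is a factor.
Synthetic division by (x - 4): bring down 1; 1(4) + 4 = 8; 8(4) - 16 = 16; 16(4) - 64 = 0 → quotient x^2 + 8x + 16, remainder 0.
Solve the quadratic x^2 + 8x + 16 = 0: discriminant = 8^2 - 4(1)(16) = 64 - 64 = 0.
Discriminant = 0, so a double root: x = -8/2 = -4.
Collecting all roots found:

x = -4 (multiplicity 2), x = -1, x = 4


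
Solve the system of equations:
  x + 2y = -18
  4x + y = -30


Using Cramer's rule:
Determinant D = (1)(1) - (4)(2) = 1 - 8 = -7
Dx = (-18)(1) - (-30)(2) = -18 + 60 = 42
Dy = (1)(-30) - (4)(-18) = -30 + 72 = 42
x = Dx/D = 42/-7 = -6
y = Dy/D = 42/-7 = -6

x = -6, y = -6


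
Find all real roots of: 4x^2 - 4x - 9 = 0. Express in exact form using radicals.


Using the quadratic formula: x = (-b ± sqrt(b^2 - 4ac)) / (2a)
Here a = 4, b = -4, c = -9
Discriminant = b^2 - 4ac = (-4)^2 - 4(4)(-9) = 16 + 144 = 160
Since discriminant = 160 > 0, there are two real roots.
x = (4 ± 4*sqrt(10)) / 8
Simplifying: x = (1 ± sqrt(10)) / 2
Numerically: x ≈ 2.0811 or x ≈ -1.0811

x = (1 + sqrt(10)) / 2 or x = (1 - sqrt(10)) / 2


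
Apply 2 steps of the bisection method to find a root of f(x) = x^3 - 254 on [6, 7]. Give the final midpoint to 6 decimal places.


f(x) = x^3 - 254
f(6) = -38 < 0
f(7) = 89 > 0

Step 1: midpoint = (6.000000 + 7.000000)/2 = 6.500000
  f(6.500000) = 20.625000
  f(mid) > 0, so root is in [6.000000, 6.500000]

Step 2: midpoint = (6.000000 + 6.500000)/2 = 6.250000
  f(6.250000) = -9.859375
  f(mid) < 0, so root is in [6.250000, 6.500000]

midpoint = 6.250000


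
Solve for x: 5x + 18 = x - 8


Starting with: 5x + 18 = x - 8
Move all x terms to left: (5 - 1)x = -8 - 18
Simplify: 4x = -26
Divide both sides by 4: x = -13/2

x = -13/2


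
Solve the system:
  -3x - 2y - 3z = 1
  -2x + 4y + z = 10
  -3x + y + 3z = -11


Using Cramer's rule. Expand each determinant along the first row.
D  = (-3)*[4*3 - 1*1] - (-2)*[(-2)*3 - 1*(-3)] + (-3)*[(-2)*1 - 4*(-3)]
  = (-3)*(11) - (-2)*(-3) + (-3)*(10) = -69
Dx = 1*[4*3 - 1*1] - (-2)*[10*3 - 1*(-11)] + (-3)*[10*1 - 4*(-11)]
  = 1*(11) - (-2)*(41) + (-3)*(54) = -69
Dy = (-3)*[10*3 - 1*(-11)] - 1*[(-2)*3 - 1*(-3)] + (-3)*[(-2)*(-11) - 10*(-3)]
  = (-3)*(41) - 1*(-3) + (-3)*(52) = -276
Dz = (-3)*[4*(-11) - 10*1] - (-2)*[(-2)*(-11) - 10*(-3)] + 1*[(-2)*1 - 4*(-3)]
  = (-3)*(-54) - (-2)*(52) + 1*(10) = 276
x = Dx/D = -69/-69 = 1, y = Dy/D = -276/-69 = 4, z = Dz/D = 276/-69 = -4
Check eq1: (-3)(1) + (-2)(4) + (-3)(-4) = 1 = 1 ✓
Check eq2: (-2)(1) + (4)(4) + (1)(-4) = 10 = 10 ✓
Check eq3: (-3)(1) + (1)(4) + (3)(-4) = -11 = -11 ✓

x = 1, y = 4, z = -4


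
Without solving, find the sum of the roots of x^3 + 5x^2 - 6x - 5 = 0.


By Vieta's formulas for x^3 + bx^2 + cx + d = 0:
  r1 + r2 + r3 = -b/a = -5
  r1*r2 + r1*r3 + r2*r3 = c/a = -6
  r1*r2*r3 = -d/a = 5


Sum = -5


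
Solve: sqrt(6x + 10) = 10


Square both sides: 6x + 10 = 10^2 = 100
6x = 100 - 10 = 90
x = 15
Check: sqrt(6*15 + 10) = sqrt(100) = 10 ✓

x = 15


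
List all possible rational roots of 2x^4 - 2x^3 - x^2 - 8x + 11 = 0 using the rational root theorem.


Rational root theorem: possible roots are ±p/q where:
  p divides the constant term (11): p ∈ {1, 11}
  q divides the leading coefficient (2): q ∈ {1, 2}

All possible rational roots: -11, -11/2, -1, -1/2, 1/2, 1, 11/2, 11

-11, -11/2, -1, -1/2, 1/2, 1, 11/2, 11


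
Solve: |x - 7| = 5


An absolute value equation |expr| = 5 gives two cases:
Case 1: x - 7 = 5
  x = 12, so x = 12
Case 2: x - 7 = -5
  x = 2, so x = 2

x = 2, x = 12


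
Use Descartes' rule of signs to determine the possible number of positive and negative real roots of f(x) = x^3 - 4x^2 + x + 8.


Descartes' rule of signs:

For positive roots, count sign changes in f(x) = x^3 - 4x^2 + x + 8:
Signs of coefficients: +, -, +, +
Number of sign changes: 2
Possible positive real roots: 2, 0

For negative roots, examine f(-x) = -x^3 - 4x^2 - x + 8:
Signs of coefficients: -, -, -, +
Number of sign changes: 1
Possible negative real roots: 1

Positive roots: 2 or 0; Negative roots: 1


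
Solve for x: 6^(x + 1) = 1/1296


Express both sides with the same base.
1/1296 = 6^(-4)
Since the bases match, equate exponents: x + 1 = -4
So x = -4 - (1) = -5

x = -5


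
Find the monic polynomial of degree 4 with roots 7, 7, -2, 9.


A monic polynomial with roots 7, 7, -2, 9 is:
p(x) = (x - 7)(x - 7)(x + 2)(x - 9)
After multiplying by (x - 7): x - 7
After multiplying by (x - 7): x^2 - 14x + 49
After multiplying by (x + 2): x^3 - 12x^2 + 21x + 98
After multiplying by (x - 9): x^4 - 21x^3 + 129x^2 - 91x - 882

x^4 - 21x^3 + 129x^2 - 91x - 882


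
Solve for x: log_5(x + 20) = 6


Convert to exponential form: x + 20 = 5^6 = 15625
x = 15625 - 20 = 15605
Check: log_5(15605 + 20) = log_5(15625) = log_5(15625) = 6 ✓

x = 15605


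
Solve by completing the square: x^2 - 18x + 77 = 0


Start: x^2 - 18x + 77 = 0
Move constant: x^2 - 18x = -77
Half of -18 is -9, squared is 81
Add 81 to both sides: x^2 - 18x + 81 = 4
(x - 9)^2 = 4
x - 9 = ±2
x = 9 + 2 = 11 or x = 9 - 2 = 7

x = 7, x = 11


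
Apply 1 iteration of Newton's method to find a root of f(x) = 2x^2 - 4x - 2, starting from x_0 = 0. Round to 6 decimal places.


Newton's method: x_(n+1) = x_n - f(x_n)/f'(x_n)
f(x) = 2x^2 - 4x - 2
f'(x) = 4x - 4

Iteration 1:
  f(0.000000) = -2.000000
  f'(0.000000) = -4.000000
  x_1 = 0.000000 - (-2.000000)/(-4.000000) = -0.500000

x_1 = -0.500000


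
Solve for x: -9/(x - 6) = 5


Multiply both sides by (x - 6): -9 = 5(x - 6)
Distribute: -9 = 5x - 30
5x = -9 + 30 = 21
x = 21/5

x = 21/5


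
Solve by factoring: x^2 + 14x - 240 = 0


We need two numbers that multiply to -240 and add to 14.
Those numbers are -10 and 24 (since (-10) * 24 = -240 and (-10) + 24 = 14).
So x^2 + 14x - 240 = (x - 10)(x + 24) = 0
Setting each factor to zero: x = 10 or x = -24

x = -24, x = 10


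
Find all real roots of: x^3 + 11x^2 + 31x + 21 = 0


Let p(x) = x^3 + 11x^2 + 31x + 21. By the rational root theorem (leading coefficient 1), any rational root is an integer divisor of 21: try ±1, ±2, ... in turn.
Test x = 1: value = 64 ≠ 0.
Test x = -1: value = 0 ✓, so (x + 1) is a factor.
Synthetic division by (x + 1): bring down 1; 1(-1) + 11 = 10; 10(-1) + 31 = 21; 21(-1) + 21 = 0 → quotient x^2 + 10x + 21, remainder 0.
Solve the quadratic x^2 + 10x + 21 = 0: discriminant = 10^2 - 4(1)(21) = 100 - 84 = 16.
sqrt(16) = 4, so x = (-10 ± 4)/2: x = -3 or x = -7.

x = -7, x = -3, x = -1


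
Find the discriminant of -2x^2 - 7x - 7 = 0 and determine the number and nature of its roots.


For ax^2 + bx + c = 0, discriminant D = b^2 - 4ac
Here a = -2, b = -7, c = -7
D = (-7)^2 - 4(-2)(-7) = 49 - 56 = -7

D = -7 < 0
The equation has no real roots (2 complex conjugate roots).

Discriminant = -7, no real roots (2 complex conjugate roots)


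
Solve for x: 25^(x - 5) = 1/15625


Express both sides with the same base.
1/15625 = 25^(-3)
Since the bases match, equate exponents: x - 5 = -3
So x = -3 - (-5) = 2

x = 2


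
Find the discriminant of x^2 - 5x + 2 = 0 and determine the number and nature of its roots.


For ax^2 + bx + c = 0, discriminant D = b^2 - 4ac
Here a = 1, b = -5, c = 2
D = (-5)^2 - 4(1)(2) = 25 - 8 = 17

D = 17 > 0 but not a perfect square
The equation has 2 distinct real irrational roots.

Discriminant = 17, 2 distinct real irrational roots


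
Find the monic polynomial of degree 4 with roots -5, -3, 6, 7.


A monic polynomial with roots -5, -3, 6, 7 is:
p(x) = (x + 5)(x + 3)(x - 6)(x - 7)
After multiplying by (x + 5): x + 5
After multiplying by (x + 3): x^2 + 8x + 15
After multiplying by (x - 6): x^3 + 2x^2 - 33x - 90
After multiplying by (x - 7): x^4 - 5x^3 - 47x^2 + 141x + 630

x^4 - 5x^3 - 47x^2 + 141x + 630


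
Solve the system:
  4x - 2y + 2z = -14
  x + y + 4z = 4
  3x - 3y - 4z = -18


Using Cramer's rule. Expand each determinant along the first row.
D  = 4*[1*(-4) - 4*(-3)] - (-2)*[1*(-4) - 4*3] + 2*[1*(-3) - 1*3]
  = 4*(8) - (-2)*(-16) + 2*(-6) = -12
Dx = (-14)*[1*(-4) - 4*(-3)] - (-2)*[4*(-4) - 4*(-18)] + 2*[4*(-3) - 1*(-18)]
  = (-14)*(8) - (-2)*(56) + 2*(6) = 12
Dy = 4*[4*(-4) - 4*(-18)] - (-14)*[1*(-4) - 4*3] + 2*[1*(-18) - 4*3]
  = 4*(56) - (-14)*(-16) + 2*(-30) = -60
Dz = 4*[1*(-18) - 4*(-3)] - (-2)*[1*(-18) - 4*3] + (-14)*[1*(-3) - 1*3]
  = 4*(-6) - (-2)*(-30) + (-14)*(-6) = 0
x = Dx/D = 12/-12 = -1, y = Dy/D = -60/-12 = 5, z = Dz/D = 0/-12 = 0
Check eq1: (4)(-1) + (-2)(5) + (2)(0) = -14 = -14 ✓
Check eq2: (1)(-1) + (1)(5) + (4)(0) = 4 = 4 ✓
Check eq3: (3)(-1) + (-3)(5) + (-4)(0) = -18 = -18 ✓

x = -1, y = 5, z = 0


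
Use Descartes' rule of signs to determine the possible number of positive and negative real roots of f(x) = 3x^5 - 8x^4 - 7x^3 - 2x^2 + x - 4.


Descartes' rule of signs:

For positive roots, count sign changes in f(x) = 3x^5 - 8x^4 - 7x^3 - 2x^2 + x - 4:
Signs of coefficients: +, -, -, -, +, -
Number of sign changes: 3
Possible positive real roots: 3, 1

For negative roots, examine f(-x) = -3x^5 - 8x^4 + 7x^3 - 2x^2 - x - 4:
Signs of coefficients: -, -, +, -, -, -
Number of sign changes: 2
Possible negative real roots: 2, 0

Positive roots: 3 or 1; Negative roots: 2 or 0


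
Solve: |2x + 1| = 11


An absolute value equation |expr| = 11 gives two cases:
Case 1: 2x + 1 = 11
  2x = 10, so x = 5
Case 2: 2x + 1 = -11
  2x = -12, so x = -6

x = -6, x = 5


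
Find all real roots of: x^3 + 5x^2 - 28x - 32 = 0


Let p(x) = x^3 + 5x^2 - 28x - 32. By the rational root theorem (leading coefficient 1), any rational root is an integer divisor of 32: try ±1, ±2, ... in turn.
Test x = 1: value = -54 ≠ 0.
Test x = -1: value = 0 ✓, so (x + 1) is a factor.
Synthetic division by (x + 1): bring down 1; 1(-1) + 5 = 4; 4(-1) - 28 = -32; (-32)(-1) - 32 = 0 → quotient x^2 + 4x - 32, remainder 0.
Solve the quadratic x^2 + 4x - 32 = 0: discriminant = 4^2 - 4(1)(-32) = 16 + 128 = 144.
sqrt(144) = 12, so x = (-4 ± 12)/2: x = 4 or x = -8.

x = -8, x = -1, x = 4


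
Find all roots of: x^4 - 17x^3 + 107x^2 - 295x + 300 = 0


Let p(x) = x^4 - 17x^3 + 107x^2 - 295x + 300. By the rational root theorem (leading coefficient 1), any rational root is an integer divisor of 300: try ±1, ±2, ... in turn.
Test x = 1: value = 96 ≠ 0.
Test x = -1: value = 720 ≠ 0.
Test x = 2: value = 18 ≠ 0.
Test x = -2: value = 1470 ≠ 0.
Test x = 3: value = 0 ✓, so (x - 3) is a factor.
Synthetic division by (x - 3): bring down 1; 1(3) - 17 = -14; (-14)(3) + 107 = 65; 65(3) - 295 = -100; (-100)(3) + 300 = 0 → quotient x^3 - 14x^2 + 65x - 100, remainder 0.
Continue with the quotient x^3 - 14x^2 + 65x - 100 (candidates must divide 100).
Test x = 4: value = 0 ✓, so (x - 4) is a factor.
Synthetic division by (x - 4): bring down 1; 1(4) - 14 = -10; (-10)(4) + 65 = 25; 25(4) - 100 = 0 → quotient x^2 - 10x + 25, remainder 0.
Solve the quadratic x^2 - 10x + 25 = 0: discriminant = (-10)^2 - 4(1)(25) = 100 - 100 = 0.
Discriminant = 0, so a double root: x = 10/2 = 5.
Collecting all roots found:

x = 3, x = 4, x = 5 (multiplicity 2)


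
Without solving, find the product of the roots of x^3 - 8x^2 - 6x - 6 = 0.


By Vieta's formulas for x^3 + bx^2 + cx + d = 0:
  r1 + r2 + r3 = -b/a = 8
  r1*r2 + r1*r3 + r2*r3 = c/a = -6
  r1*r2*r3 = -d/a = 6


Product = 6


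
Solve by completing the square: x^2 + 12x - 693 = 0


Start: x^2 + 12x - 693 = 0
Move constant: x^2 + 12x = 693
Half of 12 is 6, squared is 36
Add 36 to both sides: x^2 + 12x + 36 = 729
(x + 6)^2 = 729
x + 6 = ±27
x = -6 + 27 = 21 or x = -6 - 27 = -33

x = -33, x = 21


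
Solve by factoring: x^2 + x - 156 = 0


We need two numbers that multiply to -156 and add to 1.
Those numbers are 13 and -12 (since 13 * (-12) = -156 and 13 + (-12) = 1).
So x^2 + x - 156 = (x + 13)(x - 12) = 0
Setting each factor to zero: x = -13 or x = 12

x = -13, x = 12


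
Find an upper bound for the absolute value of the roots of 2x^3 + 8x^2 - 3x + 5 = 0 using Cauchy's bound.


Cauchy's bound: all roots r satisfy |r| <= 1 + max(|a_i/a_n|) for i = 0,...,n-1
where a_n is the leading coefficient.

Coefficients: [2, 8, -3, 5]
Leading coefficient a_n = 2
Ratios |a_i/a_n|: 4, 3/2, 5/2
Maximum ratio: 4
Cauchy's bound: |r| <= 1 + 4 = 5

Upper bound = 5


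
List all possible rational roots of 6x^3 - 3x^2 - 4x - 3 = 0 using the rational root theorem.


Rational root theorem: possible roots are ±p/q where:
  p divides the constant term (-3): p ∈ {1, 3}
  q divides the leading coefficient (6): q ∈ {1, 2, 3, 6}

All possible rational roots: -3, -3/2, -1, -1/2, -1/3, -1/6, 1/6, 1/3, 1/2, 1, 3/2, 3

-3, -3/2, -1, -1/2, -1/3, -1/6, 1/6, 1/3, 1/2, 1, 3/2, 3


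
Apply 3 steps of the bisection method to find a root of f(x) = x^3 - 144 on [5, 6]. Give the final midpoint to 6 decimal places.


f(x) = x^3 - 144
f(5) = -19 < 0
f(6) = 72 > 0

Step 1: midpoint = (5.000000 + 6.000000)/2 = 5.500000
  f(5.500000) = 22.375000
  f(mid) > 0, so root is in [5.000000, 5.500000]

Step 2: midpoint = (5.000000 + 5.500000)/2 = 5.250000
  f(5.250000) = 0.703125
  f(mid) > 0, so root is in [5.000000, 5.250000]

Step 3: midpoint = (5.000000 + 5.250000)/2 = 5.125000
  f(5.125000) = -9.388672
  f(mid) < 0, so root is in [5.125000, 5.250000]

midpoint = 5.125000


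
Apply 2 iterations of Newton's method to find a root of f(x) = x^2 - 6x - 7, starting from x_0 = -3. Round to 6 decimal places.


Newton's method: x_(n+1) = x_n - f(x_n)/f'(x_n)
f(x) = x^2 - 6x - 7
f'(x) = 2x - 6

Iteration 1:
  f(-3.000000) = 20.000000
  f'(-3.000000) = -12.000000
  x_1 = -3.000000 - (20.000000)/(-12.000000) = -1.333333

Iteration 2:
  f(-1.333333) = 2.777778
  f'(-1.333333) = -8.666667
  x_2 = -1.333333 - (2.777778)/(-8.666667) = -1.012821

x_2 = -1.012821


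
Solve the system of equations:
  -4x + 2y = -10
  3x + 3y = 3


Using Cramer's rule:
Determinant D = (-4)(3) - (3)(2) = -12 - 6 = -18
Dx = (-10)(3) - (3)(2) = -30 - 6 = -36
Dy = (-4)(3) - (3)(-10) = -12 + 30 = 18
x = Dx/D = -36/-18 = 2
y = Dy/D = 18/-18 = -1

x = 2, y = -1


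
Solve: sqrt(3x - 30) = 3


Square both sides: 3x - 30 = 3^2 = 9
3x = 9 + 30 = 39
x = 13
Check: sqrt(3*13 - 30) = sqrt(9) = 3 ✓

x = 13


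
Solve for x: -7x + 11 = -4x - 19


Starting with: -7x + 11 = -4x - 19
Move all x terms to left: (-7 + 4)x = -19 - 11
Simplify: -3x = -30
Divide both sides by -3: x = 10

x = 10


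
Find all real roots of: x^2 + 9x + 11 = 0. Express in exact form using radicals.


Using the quadratic formula: x = (-b ± sqrt(b^2 - 4ac)) / (2a)
Here a = 1, b = 9, c = 11
Discriminant = b^2 - 4ac = 9^2 - 4(1)(11) = 81 - 44 = 37
Since discriminant = 37 > 0, there are two real roots.
x = (-9 ± sqrt(37)) / 2
Numerically: x ≈ -1.4586 or x ≈ -7.5414

x = (-9 + sqrt(37)) / 2 or x = (-9 - sqrt(37)) / 2


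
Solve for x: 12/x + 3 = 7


Subtract 3 from both sides: 12/x = 4
Multiply both sides by x: 12 = 4 * x
Divide by 4: x = 3

x = 3


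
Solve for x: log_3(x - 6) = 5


Convert to exponential form: x - 6 = 3^5 = 243
x = 243 + 6 = 249
Check: log_3(249 - 6) = log_3(243) = log_3(243) = 5 ✓

x = 249


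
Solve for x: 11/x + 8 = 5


Subtract 8 from both sides: 11/x = -3
Multiply both sides by x: 11 = -3 * x
Divide by -3: x = -11/3

x = -11/3


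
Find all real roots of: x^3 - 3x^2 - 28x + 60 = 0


Let p(x) = x^3 - 3x^2 - 28x + 60. By the rational root theorem (leading coefficient 1), any rational root is an integer divisor of 60: try ±1, ±2, ... in turn.
Test x = 1: value = 30 ≠ 0.
Test x = -1: value = 84 ≠ 0.
Test x = 2: value = 0 ✓, so (x - 2) is a factor.
Synthetic division by (x - 2): bring down 1; 1(2) - 3 = -1; (-1)(2) - 28 = -30; (-30)(2) + 60 = 0 → quotient x^2 - x - 30, remainder 0.
Solve the quadratic x^2 - x - 30 = 0: discriminant = (-1)^2 - 4(1)(-30) = 1 + 120 = 121.
sqrt(121) = 11, so x = (1 ± 11)/2: x = 6 or x = -5.

x = -5, x = 2, x = 6


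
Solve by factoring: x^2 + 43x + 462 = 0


We need two numbers that multiply to 462 and add to 43.
Those numbers are 22 and 21 (since 22 * 21 = 462 and 22 + 21 = 43).
So x^2 + 43x + 462 = (x + 22)(x + 21) = 0
Setting each factor to zero: x = -22 or x = -21

x = -22, x = -21


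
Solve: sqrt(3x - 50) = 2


Square both sides: 3x - 50 = 2^2 = 4
3x = 4 + 50 = 54
x = 18
Check: sqrt(3*18 - 50) = sqrt(4) = 2 ✓

x = 18


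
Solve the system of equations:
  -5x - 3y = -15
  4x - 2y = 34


Using Cramer's rule:
Determinant D = (-5)(-2) - (4)(-3) = 10 + 12 = 22
Dx = (-15)(-2) - (34)(-3) = 30 + 102 = 132
Dy = (-5)(34) - (4)(-15) = -170 + 60 = -110
x = Dx/D = 132/22 = 6
y = Dy/D = -110/22 = -5

x = 6, y = -5


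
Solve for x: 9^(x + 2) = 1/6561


Express both sides with the same base.
1/6561 = 9^(-4)
Since the bases match, equate exponents: x + 2 = -4
So x = -4 - (2) = -6

x = -6


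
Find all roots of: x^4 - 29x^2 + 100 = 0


Let p(x) = x^4 - 29x^2 + 100. By the rational root theorem (leading coefficient 1), any rational root is an integer divisor of 100: try ±1, ±2, ... in turn.
Test x = 1: value = 72 ≠ 0.
Test x = -1: value = 72 ≠ 0.
Test x = 2: value = 0 ✓, so (x - 2) is a factor.
Synthetic division by (x - 2): bring down 1; 1(2) + 0 = 2; 2(2) - 29 = -25; (-25)(2) + 0 = -50; (-50)(2) + 100 = 0 → quotient x^3 + 2x^2 - 25x - 50, remainder 0.
Continue with the quotient x^3 + 2x^2 - 25x - 50 (candidates must divide 50; re-test x = 2 first in case it repeats).
Test x = 2: value = -84 ≠ 0.
Test x = -2: value = 0 ✓, so (x + 2) is a factor.
Synthetic division by (x + 2): bring down 1; 1(-2) + 2 = 0; 0(-2) - 25 = -25; (-25)(-2) - 50 = 0 → quotient x^2 - 25, remainder 0.
Solve the quadratic x^2 - 25 = 0: discriminant = 0^2 - 4(1)(-25) = 0 + 100 = 100.
sqrt(100) = 10, so x = (0 ± 10)/2: x = 5 or x = -5.
Collecting all roots found:

x = -5, x = -2, x = 2, x = 5


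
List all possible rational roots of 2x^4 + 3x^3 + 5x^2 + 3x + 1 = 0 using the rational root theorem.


Rational root theorem: possible roots are ±p/q where:
  p divides the constant term (1): p ∈ {1}
  q divides the leading coefficient (2): q ∈ {1, 2}

All possible rational roots: -1, -1/2, 1/2, 1

-1, -1/2, 1/2, 1


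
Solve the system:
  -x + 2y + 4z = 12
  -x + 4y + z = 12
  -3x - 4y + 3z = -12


Using Cramer's rule. Expand each determinant along the first row.
D  = (-1)*[4*3 - 1*(-4)] - 2*[(-1)*3 - 1*(-3)] + 4*[(-1)*(-4) - 4*(-3)]
  = (-1)*(16) - 2*(0) + 4*(16) = 48
Dx = 12*[4*3 - 1*(-4)] - 2*[12*3 - 1*(-12)] + 4*[12*(-4) - 4*(-12)]
  = 12*(16) - 2*(48) + 4*(0) = 96
Dy = (-1)*[12*3 - 1*(-12)] - 12*[(-1)*3 - 1*(-3)] + 4*[(-1)*(-12) - 12*(-3)]
  = (-1)*(48) - 12*(0) + 4*(48) = 144
Dz = (-1)*[4*(-12) - 12*(-4)] - 2*[(-1)*(-12) - 12*(-3)] + 12*[(-1)*(-4) - 4*(-3)]
  = (-1)*(0) - 2*(48) + 12*(16) = 96
x = Dx/D = 96/48 = 2, y = Dy/D = 144/48 = 3, z = Dz/D = 96/48 = 2
Check eq1: (-1)(2) + (2)(3) + (4)(2) = 12 = 12 ✓
Check eq2: (-1)(2) + (4)(3) + (1)(2) = 12 = 12 ✓
Check eq3: (-3)(2) + (-4)(3) + (3)(2) = -12 = -12 ✓

x = 2, y = 3, z = 2


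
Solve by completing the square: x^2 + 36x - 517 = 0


Start: x^2 + 36x - 517 = 0
Move constant: x^2 + 36x = 517
Half of 36 is 18, squared is 324
Add 324 to both sides: x^2 + 36x + 324 = 841
(x + 18)^2 = 841
x + 18 = ±29
x = -18 + 29 = 11 or x = -18 - 29 = -47

x = -47, x = 11


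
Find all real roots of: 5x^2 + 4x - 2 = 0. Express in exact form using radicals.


Using the quadratic formula: x = (-b ± sqrt(b^2 - 4ac)) / (2a)
Here a = 5, b = 4, c = -2
Discriminant = b^2 - 4ac = 4^2 - 4(5)(-2) = 16 + 40 = 56
Since discriminant = 56 > 0, there are two real roots.
x = (-4 ± 2*sqrt(14)) / 10
Simplifying: x = (-2 ± sqrt(14)) / 5
Numerically: x ≈ 0.3483 or x ≈ -1.1483

x = (-2 + sqrt(14)) / 5 or x = (-2 - sqrt(14)) / 5


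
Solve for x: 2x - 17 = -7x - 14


Starting with: 2x - 17 = -7x - 14
Move all x terms to left: (2 + 7)x = -14 + 17
Simplify: 9x = 3
Divide both sides by 9: x = 1/3

x = 1/3


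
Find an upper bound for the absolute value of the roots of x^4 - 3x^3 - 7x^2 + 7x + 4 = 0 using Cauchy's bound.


Cauchy's bound: all roots r satisfy |r| <= 1 + max(|a_i/a_n|) for i = 0,...,n-1
where a_n is the leading coefficient.

Coefficients: [1, -3, -7, 7, 4]
Leading coefficient a_n = 1
Ratios |a_i/a_n|: 3, 7, 7, 4
Maximum ratio: 7
Cauchy's bound: |r| <= 1 + 7 = 8

Upper bound = 8


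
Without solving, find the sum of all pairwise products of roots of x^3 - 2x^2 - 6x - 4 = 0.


By Vieta's formulas for x^3 + bx^2 + cx + d = 0:
  r1 + r2 + r3 = -b/a = 2
  r1*r2 + r1*r3 + r2*r3 = c/a = -6
  r1*r2*r3 = -d/a = 4


Sum of pairwise products = -6


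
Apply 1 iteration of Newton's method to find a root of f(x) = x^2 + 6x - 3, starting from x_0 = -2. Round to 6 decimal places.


Newton's method: x_(n+1) = x_n - f(x_n)/f'(x_n)
f(x) = x^2 + 6x - 3
f'(x) = 2x + 6

Iteration 1:
  f(-2.000000) = -11.000000
  f'(-2.000000) = 2.000000
  x_1 = -2.000000 - (-11.000000)/(2.000000) = 3.500000

x_1 = 3.500000


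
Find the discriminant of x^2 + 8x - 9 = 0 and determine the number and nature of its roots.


For ax^2 + bx + c = 0, discriminant D = b^2 - 4ac
Here a = 1, b = 8, c = -9
D = (8)^2 - 4(1)(-9) = 64 + 36 = 100

D = 100 > 0 and is a perfect square (sqrt = 10)
The equation has 2 distinct real rational roots.

Discriminant = 100, 2 distinct real rational roots


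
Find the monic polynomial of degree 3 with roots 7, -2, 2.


A monic polynomial with roots 7, -2, 2 is:
p(x) = (x - 7)(x + 2)(x - 2)
After multiplying by (x - 7): x - 7
After multiplying by (x + 2): x^2 - 5x - 14
After multiplying by (x - 2): x^3 - 7x^2 - 4x + 28

x^3 - 7x^2 - 4x + 28


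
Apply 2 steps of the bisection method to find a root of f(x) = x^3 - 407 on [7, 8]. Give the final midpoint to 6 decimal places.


f(x) = x^3 - 407
f(7) = -64 < 0
f(8) = 105 > 0

Step 1: midpoint = (7.000000 + 8.000000)/2 = 7.500000
  f(7.500000) = 14.875000
  f(mid) > 0, so root is in [7.000000, 7.500000]

Step 2: midpoint = (7.000000 + 7.500000)/2 = 7.250000
  f(7.250000) = -25.921875
  f(mid) < 0, so root is in [7.250000, 7.500000]

midpoint = 7.250000


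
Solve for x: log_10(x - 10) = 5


Convert to exponential form: x - 10 = 10^5 = 100000
x = 100000 + 10 = 100010
Check: log_10(100010 - 10) = log_10(100000) = log_10(100000) = 5 ✓

x = 100010


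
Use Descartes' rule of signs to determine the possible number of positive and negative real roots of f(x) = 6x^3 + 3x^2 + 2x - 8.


Descartes' rule of signs:

For positive roots, count sign changes in f(x) = 6x^3 + 3x^2 + 2x - 8:
Signs of coefficients: +, +, +, -
Number of sign changes: 1
Possible positive real roots: 1

For negative roots, examine f(-x) = -6x^3 + 3x^2 - 2x - 8:
Signs of coefficients: -, +, -, -
Number of sign changes: 2
Possible negative real roots: 2, 0

Positive roots: 1; Negative roots: 2 or 0


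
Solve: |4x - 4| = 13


An absolute value equation |expr| = 13 gives two cases:
Case 1: 4x - 4 = 13
  4x = 17, so x = 17/4
Case 2: 4x - 4 = -13
  4x = -9, so x = -9/4

x = -9/4, x = 17/4


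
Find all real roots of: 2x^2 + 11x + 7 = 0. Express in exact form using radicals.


Using the quadratic formula: x = (-b ± sqrt(b^2 - 4ac)) / (2a)
Here a = 2, b = 11, c = 7
Discriminant = b^2 - 4ac = 11^2 - 4(2)(7) = 121 - 56 = 65
Since discriminant = 65 > 0, there are two real roots.
x = (-11 ± sqrt(65)) / 4
Numerically: x ≈ -0.7344 or x ≈ -4.7656

x = (-11 + sqrt(65)) / 4 or x = (-11 - sqrt(65)) / 4


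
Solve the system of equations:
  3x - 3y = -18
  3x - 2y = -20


Using Cramer's rule:
Determinant D = (3)(-2) - (3)(-3) = -6 + 9 = 3
Dx = (-18)(-2) - (-20)(-3) = 36 - 60 = -24
Dy = (3)(-20) - (3)(-18) = -60 + 54 = -6
x = Dx/D = -24/3 = -8
y = Dy/D = -6/3 = -2

x = -8, y = -2


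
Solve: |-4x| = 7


An absolute value equation |expr| = 7 gives two cases:
Case 1: -4x = 7
  -4x = 7, so x = -7/4
Case 2: -4x = -7
  -4x = -7, so x = 7/4

x = -7/4, x = 7/4


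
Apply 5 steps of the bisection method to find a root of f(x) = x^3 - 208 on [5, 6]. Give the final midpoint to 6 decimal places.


f(x) = x^3 - 208
f(5) = -83 < 0
f(6) = 8 > 0

Step 1: midpoint = (5.000000 + 6.000000)/2 = 5.500000
  f(5.500000) = -41.625000
  f(mid) < 0, so root is in [5.500000, 6.000000]

Step 2: midpoint = (5.500000 + 6.000000)/2 = 5.750000
  f(5.750000) = -17.890625
  f(mid) < 0, so root is in [5.750000, 6.000000]

Step 3: midpoint = (5.750000 + 6.000000)/2 = 5.875000
  f(5.875000) = -5.220703
  f(mid) < 0, so root is in [5.875000, 6.000000]

Step 4: midpoint = (5.875000 + 6.000000)/2 = 5.937500
  f(5.937500) = 1.320068
  f(mid) > 0, so root is in [5.875000, 5.937500]

Step 5: midpoint = (5.875000 + 5.937500)/2 = 5.906250
  f(5.906250) = -1.967621
  f(mid) < 0, so root is in [5.906250, 5.937500]

midpoint = 5.906250


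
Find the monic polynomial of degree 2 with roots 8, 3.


A monic polynomial with roots 8, 3 is:
p(x) = (x - 8)(x - 3)
After multiplying by (x - 8): x - 8
After multiplying by (x - 3): x^2 - 11x + 24

x^2 - 11x + 24


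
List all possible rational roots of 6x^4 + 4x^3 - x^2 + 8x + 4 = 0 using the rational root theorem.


Rational root theorem: possible roots are ±p/q where:
  p divides the constant term (4): p ∈ {1, 2, 4}
  q divides the leading coefficient (6): q ∈ {1, 2, 3, 6}

All possible rational roots: -4, -2, -4/3, -1, -2/3, -1/2, -1/3, -1/6, 1/6, 1/3, 1/2, 2/3, 1, 4/3, 2, 4

-4, -2, -4/3, -1, -2/3, -1/2, -1/3, -1/6, 1/6, 1/3, 1/2, 2/3, 1, 4/3, 2, 4
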